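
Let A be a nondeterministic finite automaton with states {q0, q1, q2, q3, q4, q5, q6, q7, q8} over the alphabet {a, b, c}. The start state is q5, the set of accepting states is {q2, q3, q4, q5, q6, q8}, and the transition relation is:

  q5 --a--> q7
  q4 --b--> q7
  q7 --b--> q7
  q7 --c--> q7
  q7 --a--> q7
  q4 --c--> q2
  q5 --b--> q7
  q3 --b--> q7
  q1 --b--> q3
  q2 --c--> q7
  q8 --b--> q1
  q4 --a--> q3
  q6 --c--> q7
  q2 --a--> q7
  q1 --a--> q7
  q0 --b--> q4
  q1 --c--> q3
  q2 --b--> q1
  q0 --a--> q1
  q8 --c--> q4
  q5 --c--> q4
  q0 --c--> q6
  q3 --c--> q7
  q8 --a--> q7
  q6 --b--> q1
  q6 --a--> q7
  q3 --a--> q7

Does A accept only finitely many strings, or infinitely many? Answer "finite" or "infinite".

The useful states (reachable from q5 and able to reach an accepting state) are {q1, q2, q3, q4, q5}.
Restricted to these states the transition graph has no cycle, so every accepting path has bounded length and L is finite.

finite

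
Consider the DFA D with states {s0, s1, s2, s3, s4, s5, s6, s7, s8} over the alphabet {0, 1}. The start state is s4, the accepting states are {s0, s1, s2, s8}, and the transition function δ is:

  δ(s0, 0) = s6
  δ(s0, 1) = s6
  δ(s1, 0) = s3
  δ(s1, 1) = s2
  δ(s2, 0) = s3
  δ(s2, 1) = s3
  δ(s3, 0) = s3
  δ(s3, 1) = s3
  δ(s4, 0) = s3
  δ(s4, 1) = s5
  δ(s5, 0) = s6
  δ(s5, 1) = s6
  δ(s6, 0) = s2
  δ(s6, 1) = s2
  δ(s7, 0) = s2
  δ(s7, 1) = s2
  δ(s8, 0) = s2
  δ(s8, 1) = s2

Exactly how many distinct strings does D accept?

The useful subgraph on states {s2, s4, s5, s6} is acyclic, so L(D) is finite; the longest accepting path visits 4 useful states, giving maximum string length 3.
Counting accepting paths from s4 by length: 4 of length 3. Total 4.

4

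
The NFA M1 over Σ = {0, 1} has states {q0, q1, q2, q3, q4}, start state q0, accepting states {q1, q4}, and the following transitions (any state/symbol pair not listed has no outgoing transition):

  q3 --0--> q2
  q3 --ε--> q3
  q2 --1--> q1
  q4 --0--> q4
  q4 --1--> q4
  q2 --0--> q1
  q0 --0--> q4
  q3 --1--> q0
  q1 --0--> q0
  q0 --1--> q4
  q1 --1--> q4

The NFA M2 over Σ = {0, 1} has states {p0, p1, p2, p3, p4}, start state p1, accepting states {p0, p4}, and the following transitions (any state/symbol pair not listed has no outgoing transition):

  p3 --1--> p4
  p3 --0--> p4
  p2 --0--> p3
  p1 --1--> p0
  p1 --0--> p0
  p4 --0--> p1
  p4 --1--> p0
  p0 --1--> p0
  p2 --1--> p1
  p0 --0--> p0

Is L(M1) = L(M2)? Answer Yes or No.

Exploring the product automaton M1 × M2 from the start pair (q0, p1), following both machines on each input symbol, reaches 2 state pairs: (q0, p1), (q4, p0).
M1 accepts in {q1, q4} and M2 accepts in {p0, p4}. In every reachable pair the two components are either both accepting — (q4, p0) — or both non-accepting, so no string is accepted by exactly one of the machines: L(M1) \ L(M2) and L(M2) \ L(M1) are both empty.
Hence every string is accepted by M1 iff it is accepted by M2, and the two languages coincide.

Yes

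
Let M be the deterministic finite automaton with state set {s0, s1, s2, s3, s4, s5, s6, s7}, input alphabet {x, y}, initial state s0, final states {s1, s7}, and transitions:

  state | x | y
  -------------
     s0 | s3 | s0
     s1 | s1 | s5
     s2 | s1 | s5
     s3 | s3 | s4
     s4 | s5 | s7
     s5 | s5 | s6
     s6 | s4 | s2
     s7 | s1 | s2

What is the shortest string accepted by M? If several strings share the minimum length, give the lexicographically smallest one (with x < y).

A breadth-first search from s0 reaches an accepting state first via the path s0 → s3 → s4 → s7 on input xyy.
No string of length < 3 is accepted (BFS exhausts all shorter strings without reaching an accepting state), and xyy is the lexicographically least accepting string of length 3.

xyy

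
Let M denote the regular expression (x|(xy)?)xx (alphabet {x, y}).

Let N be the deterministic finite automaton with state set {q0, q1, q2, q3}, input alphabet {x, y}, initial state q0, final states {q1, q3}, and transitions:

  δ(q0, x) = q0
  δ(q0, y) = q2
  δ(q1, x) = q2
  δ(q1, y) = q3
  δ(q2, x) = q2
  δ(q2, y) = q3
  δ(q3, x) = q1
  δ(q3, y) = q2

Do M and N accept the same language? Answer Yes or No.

The string xx is accepted by M but rejected by N.
So L(M) ≠ L(N).

No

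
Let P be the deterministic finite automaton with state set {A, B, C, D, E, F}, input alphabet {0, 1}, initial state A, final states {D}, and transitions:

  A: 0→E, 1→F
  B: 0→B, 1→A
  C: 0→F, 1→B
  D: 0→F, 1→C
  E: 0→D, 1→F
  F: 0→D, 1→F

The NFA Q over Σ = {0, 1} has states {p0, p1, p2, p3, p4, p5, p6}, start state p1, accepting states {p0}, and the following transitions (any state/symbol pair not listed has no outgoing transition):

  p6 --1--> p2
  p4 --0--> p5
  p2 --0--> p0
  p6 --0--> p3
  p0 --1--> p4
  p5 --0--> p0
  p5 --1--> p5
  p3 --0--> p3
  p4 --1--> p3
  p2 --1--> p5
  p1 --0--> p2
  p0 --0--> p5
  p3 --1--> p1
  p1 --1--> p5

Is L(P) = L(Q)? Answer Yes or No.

Exploring the product automaton P × Q from the start pair (A, p1), following both machines on each input symbol, reaches 6 state pairs: (A, p1), (E, p2), (F, p5), (D, p0), (C, p4), (B, p3).
P accepts in {D} and Q accepts in {p0}. In every reachable pair the two components are either both accepting — (D, p0) — or both non-accepting, so no string is accepted by exactly one of the machines: L(P) \ L(Q) and L(Q) \ L(P) are both empty.
Hence every string is accepted by P iff it is accepted by Q, and the two languages coincide.

Yes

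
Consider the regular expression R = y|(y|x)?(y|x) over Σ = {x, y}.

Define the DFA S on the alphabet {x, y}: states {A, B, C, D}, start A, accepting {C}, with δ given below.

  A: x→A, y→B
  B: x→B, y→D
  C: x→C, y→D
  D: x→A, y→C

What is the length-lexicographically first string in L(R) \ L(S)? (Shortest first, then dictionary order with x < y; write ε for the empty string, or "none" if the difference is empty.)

x

The string x is accepted by R but not by S.
No shorter string lies in the difference, and x is the lexicographically first length-1 string in L(R) \ L(S).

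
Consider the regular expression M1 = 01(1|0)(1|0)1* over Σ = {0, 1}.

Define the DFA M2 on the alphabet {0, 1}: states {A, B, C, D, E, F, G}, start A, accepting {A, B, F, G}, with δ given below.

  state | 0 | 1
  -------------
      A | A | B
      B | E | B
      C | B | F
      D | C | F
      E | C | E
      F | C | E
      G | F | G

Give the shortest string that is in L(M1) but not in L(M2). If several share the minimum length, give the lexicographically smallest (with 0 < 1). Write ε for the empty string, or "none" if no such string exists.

The string 0100 is accepted by M1 but not by M2.
No shorter string lies in the difference, and 0100 is the lexicographically first length-4 string in L(M1) \ L(M2).

0100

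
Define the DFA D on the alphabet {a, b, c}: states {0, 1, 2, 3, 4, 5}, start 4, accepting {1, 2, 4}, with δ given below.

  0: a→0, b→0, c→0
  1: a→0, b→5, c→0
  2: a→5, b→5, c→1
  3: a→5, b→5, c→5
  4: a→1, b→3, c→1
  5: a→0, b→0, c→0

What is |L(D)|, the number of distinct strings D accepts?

The useful subgraph on states {1, 4} is acyclic, so L(D) is finite; the longest accepting path visits 2 useful states, giving maximum string length 1.
Counting accepting paths from 4 by length: 1 of length 0, 2 of length 1. Total 3.

3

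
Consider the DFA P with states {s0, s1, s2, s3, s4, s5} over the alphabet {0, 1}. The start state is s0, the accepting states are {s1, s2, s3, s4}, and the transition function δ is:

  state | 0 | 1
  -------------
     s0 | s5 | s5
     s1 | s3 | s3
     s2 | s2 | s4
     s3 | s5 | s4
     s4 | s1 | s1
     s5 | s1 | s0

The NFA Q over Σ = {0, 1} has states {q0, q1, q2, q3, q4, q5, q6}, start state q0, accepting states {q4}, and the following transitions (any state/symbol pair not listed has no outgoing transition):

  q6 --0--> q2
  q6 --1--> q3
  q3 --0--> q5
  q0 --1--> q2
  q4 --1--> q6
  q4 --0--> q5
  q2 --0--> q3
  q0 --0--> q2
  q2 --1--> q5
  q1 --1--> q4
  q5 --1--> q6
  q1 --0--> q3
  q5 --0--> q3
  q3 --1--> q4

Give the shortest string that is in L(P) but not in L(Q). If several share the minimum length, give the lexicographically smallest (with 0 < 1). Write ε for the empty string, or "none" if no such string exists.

The string 00 is accepted by P but not by Q.
No shorter string lies in the difference, and 00 is the lexicographically first length-2 string in L(P) \ L(Q).

00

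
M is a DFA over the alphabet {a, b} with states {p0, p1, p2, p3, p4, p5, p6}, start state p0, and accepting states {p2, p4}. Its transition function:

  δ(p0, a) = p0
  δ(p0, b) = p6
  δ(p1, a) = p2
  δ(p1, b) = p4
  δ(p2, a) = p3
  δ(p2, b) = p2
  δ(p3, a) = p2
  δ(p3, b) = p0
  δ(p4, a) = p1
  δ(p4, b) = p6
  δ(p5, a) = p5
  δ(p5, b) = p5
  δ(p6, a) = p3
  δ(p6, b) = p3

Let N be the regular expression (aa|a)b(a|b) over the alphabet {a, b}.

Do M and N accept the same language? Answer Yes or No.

The string baa is accepted by M but rejected by N.
So L(M) ≠ L(N).

No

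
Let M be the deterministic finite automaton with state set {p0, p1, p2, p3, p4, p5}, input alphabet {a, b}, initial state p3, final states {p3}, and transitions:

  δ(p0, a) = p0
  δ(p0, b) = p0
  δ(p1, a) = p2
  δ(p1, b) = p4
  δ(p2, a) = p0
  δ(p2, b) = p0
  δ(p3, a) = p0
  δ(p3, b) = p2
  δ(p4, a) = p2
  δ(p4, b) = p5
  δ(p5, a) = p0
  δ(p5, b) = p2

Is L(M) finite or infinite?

finite

The useful states (reachable from p3 and able to reach an accepting state) are {p3}.
Restricted to these states the transition graph has no cycle, so every accepting path has bounded length and L is finite.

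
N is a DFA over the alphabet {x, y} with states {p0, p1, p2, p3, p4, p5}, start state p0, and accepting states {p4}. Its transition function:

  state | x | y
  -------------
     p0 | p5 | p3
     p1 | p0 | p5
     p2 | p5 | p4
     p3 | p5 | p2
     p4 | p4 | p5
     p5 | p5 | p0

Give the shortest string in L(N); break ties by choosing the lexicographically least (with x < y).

yyy

A breadth-first search from p0 reaches an accepting state first via the path p0 → p3 → p2 → p4 on input yyy.
No string of length < 3 is accepted (BFS exhausts all shorter strings without reaching an accepting state), and yyy is the lexicographically least accepting string of length 3.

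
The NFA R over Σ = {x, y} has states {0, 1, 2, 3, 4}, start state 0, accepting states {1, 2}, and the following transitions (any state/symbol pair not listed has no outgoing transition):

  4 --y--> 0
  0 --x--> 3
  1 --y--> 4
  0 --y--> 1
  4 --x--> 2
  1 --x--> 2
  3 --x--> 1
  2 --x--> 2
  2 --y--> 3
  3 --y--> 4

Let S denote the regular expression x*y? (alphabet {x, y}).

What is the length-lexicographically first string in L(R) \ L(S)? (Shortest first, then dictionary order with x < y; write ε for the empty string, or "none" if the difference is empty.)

The string yx is accepted by R but not by S.
No shorter string lies in the difference, and yx is the lexicographically first length-2 string in L(R) \ L(S).

yx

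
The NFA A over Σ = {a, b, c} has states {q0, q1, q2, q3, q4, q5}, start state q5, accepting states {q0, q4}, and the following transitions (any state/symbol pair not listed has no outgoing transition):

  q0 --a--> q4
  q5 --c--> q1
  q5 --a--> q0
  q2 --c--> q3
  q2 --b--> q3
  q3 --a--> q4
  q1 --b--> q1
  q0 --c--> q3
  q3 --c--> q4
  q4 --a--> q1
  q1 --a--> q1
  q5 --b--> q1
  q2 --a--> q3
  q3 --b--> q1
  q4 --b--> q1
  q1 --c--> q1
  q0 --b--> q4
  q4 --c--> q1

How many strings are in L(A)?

5

The useful subgraph on states {q0, q3, q4, q5} is acyclic, so L(A) is finite; the longest accepting path visits 4 useful states, giving maximum string length 3.
Counting accepting paths from q5 by length: 1 of length 1, 2 of length 2, 2 of length 3. Total 5.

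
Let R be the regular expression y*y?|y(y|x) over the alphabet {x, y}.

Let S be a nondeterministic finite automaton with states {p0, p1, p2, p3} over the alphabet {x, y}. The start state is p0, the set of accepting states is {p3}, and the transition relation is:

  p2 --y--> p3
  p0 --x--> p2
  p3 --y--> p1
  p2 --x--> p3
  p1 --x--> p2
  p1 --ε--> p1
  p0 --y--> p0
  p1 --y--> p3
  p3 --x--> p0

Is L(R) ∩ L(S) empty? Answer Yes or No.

Converting the expression R to a DFA (subset construction, then merging equivalent states) gives the minimal DFA with states {r0, r1, r2, r3, r4}, start state r0, accepting states {r0, r2, r3, r4} and transitions r0: x→r1, y→r2; r1: x→r1, y→r1; r2: x→r3, y→r4; r3: x→r1, y→r1; r4: x→r1, y→r4.
Exploring the product automaton R × S from the start pair (r0, p0), following both machines on each input symbol, reaches 8 state pairs: (r0, p0), (r1, p2), (r2, p0), (r1, p3), (r3, p2), (r4, p0), (r1, p0), (r1, p1).
R accepts in {r0, r2, r3, r4} and S accepts in {p3}; no reachable pair has both components accepting, so no string drives both machines to acceptance simultaneously and L(R) ∩ L(S) = ∅.
So no string is accepted by both, and the intersection is empty.

Yes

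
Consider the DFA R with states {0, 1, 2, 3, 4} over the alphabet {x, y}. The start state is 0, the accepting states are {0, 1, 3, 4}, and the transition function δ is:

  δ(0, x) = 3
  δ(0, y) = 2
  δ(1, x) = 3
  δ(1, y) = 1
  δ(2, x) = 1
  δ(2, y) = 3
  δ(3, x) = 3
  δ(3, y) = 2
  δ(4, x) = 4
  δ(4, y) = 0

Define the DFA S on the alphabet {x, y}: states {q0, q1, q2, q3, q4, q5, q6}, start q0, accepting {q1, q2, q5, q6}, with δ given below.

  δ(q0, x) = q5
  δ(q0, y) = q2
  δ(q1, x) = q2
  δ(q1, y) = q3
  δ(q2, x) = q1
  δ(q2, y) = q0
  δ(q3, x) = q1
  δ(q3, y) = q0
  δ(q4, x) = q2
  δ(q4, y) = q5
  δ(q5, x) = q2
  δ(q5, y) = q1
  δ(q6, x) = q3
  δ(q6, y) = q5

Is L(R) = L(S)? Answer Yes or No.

The empty string ε is accepted by R but rejected by S.
So L(R) ≠ L(S).

No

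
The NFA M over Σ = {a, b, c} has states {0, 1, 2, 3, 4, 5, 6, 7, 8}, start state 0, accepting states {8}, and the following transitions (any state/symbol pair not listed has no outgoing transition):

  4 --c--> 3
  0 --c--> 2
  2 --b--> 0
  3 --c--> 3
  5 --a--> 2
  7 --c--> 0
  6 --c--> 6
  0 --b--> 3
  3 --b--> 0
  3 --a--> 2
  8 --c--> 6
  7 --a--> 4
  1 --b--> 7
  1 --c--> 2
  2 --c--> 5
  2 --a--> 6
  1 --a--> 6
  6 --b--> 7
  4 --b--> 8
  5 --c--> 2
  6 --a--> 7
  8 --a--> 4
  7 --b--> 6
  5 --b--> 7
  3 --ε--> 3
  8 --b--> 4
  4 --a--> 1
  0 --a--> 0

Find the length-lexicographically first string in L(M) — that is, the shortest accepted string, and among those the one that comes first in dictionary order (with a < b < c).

caaab

A breadth-first search from 0 reaches an accepting state first via the path 0 → 2 → 6 → 7 → 4 → 8 on input caaab.
No string of length < 5 is accepted (BFS exhausts all shorter strings without reaching an accepting state), and caaab is the lexicographically least accepting string of length 5.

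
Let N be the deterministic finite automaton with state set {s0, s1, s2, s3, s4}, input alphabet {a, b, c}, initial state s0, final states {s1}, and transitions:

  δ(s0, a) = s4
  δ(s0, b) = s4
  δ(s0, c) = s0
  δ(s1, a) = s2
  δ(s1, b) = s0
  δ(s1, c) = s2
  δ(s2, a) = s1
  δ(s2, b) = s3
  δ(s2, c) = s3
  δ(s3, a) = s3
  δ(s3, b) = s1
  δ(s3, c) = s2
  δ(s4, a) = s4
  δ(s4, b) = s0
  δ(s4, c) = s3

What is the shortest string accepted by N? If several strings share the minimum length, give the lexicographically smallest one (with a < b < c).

acb

A breadth-first search from s0 reaches an accepting state first via the path s0 → s4 → s3 → s1 on input acb.
No string of length < 3 is accepted (BFS exhausts all shorter strings without reaching an accepting state), and acb is the lexicographically least accepting string of length 3.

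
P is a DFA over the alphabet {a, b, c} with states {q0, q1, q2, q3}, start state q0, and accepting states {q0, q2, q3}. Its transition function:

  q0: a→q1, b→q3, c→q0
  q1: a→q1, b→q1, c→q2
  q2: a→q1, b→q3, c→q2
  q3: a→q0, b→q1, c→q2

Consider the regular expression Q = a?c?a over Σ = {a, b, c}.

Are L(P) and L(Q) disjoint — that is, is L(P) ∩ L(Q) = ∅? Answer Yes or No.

Converting the expression Q to a DFA (subset construction, then merging equivalent states) gives the minimal DFA with states {r0, r1, r2, r3, r4}, start state r0, accepting states {r1, r4} and transitions r0: a→r1, b→r2, c→r3; r1: a→r4, b→r2, c→r3; r2: a→r2, b→r2, c→r2; r3: a→r4, b→r2, c→r2; r4: a→r2, b→r2, c→r2.
Exploring the product automaton P × Q from the start pair (q0, r0), following both machines on each input symbol, reaches 9 state pairs: (q0, r0), (q1, r1), (q3, r2), (q0, r3), (q1, r4), (q1, r2), (q2, r3), (q0, r2), (q2, r2).
P accepts in {q0, q2, q3} and Q accepts in {r1, r4}; no reachable pair has both components accepting, so no string drives both machines to acceptance simultaneously and L(P) ∩ L(Q) = ∅.
So no string is accepted by both, and the intersection is empty.

Yes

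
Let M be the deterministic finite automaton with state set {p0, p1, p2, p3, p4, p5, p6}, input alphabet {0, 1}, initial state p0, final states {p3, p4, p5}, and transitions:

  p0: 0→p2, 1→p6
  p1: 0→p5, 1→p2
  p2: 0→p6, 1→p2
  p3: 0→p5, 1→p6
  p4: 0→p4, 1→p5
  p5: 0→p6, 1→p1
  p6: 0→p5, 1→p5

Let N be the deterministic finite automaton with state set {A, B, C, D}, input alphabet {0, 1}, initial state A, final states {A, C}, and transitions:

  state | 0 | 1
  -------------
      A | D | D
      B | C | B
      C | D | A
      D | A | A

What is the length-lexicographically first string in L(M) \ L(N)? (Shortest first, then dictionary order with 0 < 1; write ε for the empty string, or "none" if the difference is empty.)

The string 000 is accepted by M but not by N.
No shorter string lies in the difference, and 000 is the lexicographically first length-3 string in L(M) \ L(N).

000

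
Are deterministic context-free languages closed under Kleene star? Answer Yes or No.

No

L = {c aⁿbⁿ : n≥0} ∪ {cc aⁿb²ⁿ : n≥0} is a DCFL (the number of leading c's fixes which ratio the DPDA checks), but L* is not. Every word of L starts with c, so in a factorisation of the string cc aⁱbʲ (i≥1) into words of L each factor begins at one of the two c's: either the whole string is a single word of L (forcing j = 2i), or it splits as c · (c aⁱbʲ) with c ∈ L (take n = 0) and c aⁱbʲ ∈ L (forcing j = i). Thus L* ∩ cca⁺b* = {cc aⁿbⁿ : n≥1} ∪ {cc aⁿb²ⁿ : n≥1}. A DPDA for L* would give one for this intersection with a regular set, and, started from its configuration after reading cc, one for {aⁿbⁿ : n≥1} ∪ {aⁿb²ⁿ : n≥1}, which no deterministic PDA accepts (a DPDA for it would have a single run on aⁿb²ⁿ, accepting after the prefix aⁿbⁿ and accepting again after n more b's; an ordinary PDA that simulates it on a's and b's and, at any moment when it is accepting, may switch to reading only a fresh letter d while feeding each d to the simulation as a b, would accept aⁱbʲdᵏ (k≥1) exactly when both aⁱbʲ and aⁱbʲ⁺ᵏ are in the language, i.e. its language intersected with the regular set a*b*d⁺ would be exactly {aⁿbⁿdⁿ : n≥1} — impossible, since context-free languages are closed under intersection with regular sets and {aⁿbⁿdⁿ} is not context-free). So L* is not a DCFL.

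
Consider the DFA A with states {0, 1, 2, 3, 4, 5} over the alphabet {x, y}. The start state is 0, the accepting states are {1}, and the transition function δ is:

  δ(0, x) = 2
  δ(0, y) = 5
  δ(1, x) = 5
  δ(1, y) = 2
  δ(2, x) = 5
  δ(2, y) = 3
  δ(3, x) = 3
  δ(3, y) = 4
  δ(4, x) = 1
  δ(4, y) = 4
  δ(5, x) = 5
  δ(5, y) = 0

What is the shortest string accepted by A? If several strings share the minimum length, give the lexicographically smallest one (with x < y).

A breadth-first search from 0 reaches an accepting state first via the path 0 → 2 → 3 → 4 → 1 on input xyyx.
No string of length < 4 is accepted (BFS exhausts all shorter strings without reaching an accepting state), and xyyx is the lexicographically least accepting string of length 4.

xyyx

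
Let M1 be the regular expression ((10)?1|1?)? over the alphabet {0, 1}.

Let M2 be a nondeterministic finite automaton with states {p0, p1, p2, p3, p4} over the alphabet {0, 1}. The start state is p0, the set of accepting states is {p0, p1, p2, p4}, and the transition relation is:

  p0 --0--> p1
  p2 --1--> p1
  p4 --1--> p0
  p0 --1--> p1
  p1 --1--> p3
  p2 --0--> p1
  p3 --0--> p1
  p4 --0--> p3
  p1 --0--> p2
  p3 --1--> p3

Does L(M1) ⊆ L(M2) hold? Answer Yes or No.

Converting the expression M1 to a DFA (subset construction, then merging equivalent states) gives the minimal DFA with states {r0, r1, r2, r3, r4}, start state r0, accepting states {r0, r2, r4} and transitions r0: 0→r1, 1→r2; r1: 0→r1, 1→r1; r2: 0→r3, 1→r1; r3: 0→r1, 1→r4; r4: 0→r1, 1→r1.
Exploring the product automaton M1 × M2 from the start pair (r0, p0), following both machines on each input symbol, reaches 7 state pairs: (r0, p0), (r1, p1), (r2, p1), (r1, p2), (r1, p3), (r3, p2), (r4, p1).
M1 accepts in {r0, r2, r4} and M2 accepts in {p0, p1, p2, p4}. The reachable pairs whose M1-component is accepting are (r0, p0), (r2, p1), (r4, p1); in each of them the M2-component is accepting too, so the product for L(M1) \ L(M2) (M1-component accepting, M2-component rejecting) has no reachable accepting pair and the difference is empty.
Hence every string in L(M1) is also in L(M2).

Yes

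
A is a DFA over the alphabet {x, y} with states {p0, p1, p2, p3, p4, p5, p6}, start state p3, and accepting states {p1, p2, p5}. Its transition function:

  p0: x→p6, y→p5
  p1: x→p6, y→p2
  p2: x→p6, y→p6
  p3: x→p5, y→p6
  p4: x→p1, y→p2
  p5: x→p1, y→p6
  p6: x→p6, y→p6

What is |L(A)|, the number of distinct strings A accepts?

3

The useful subgraph on states {p1, p2, p3, p5} is acyclic, so L(A) is finite; the longest accepting path visits 4 useful states, giving maximum string length 3.
Counting accepting paths from p3 by length: 1 of length 1, 1 of length 2, 1 of length 3. Total 3.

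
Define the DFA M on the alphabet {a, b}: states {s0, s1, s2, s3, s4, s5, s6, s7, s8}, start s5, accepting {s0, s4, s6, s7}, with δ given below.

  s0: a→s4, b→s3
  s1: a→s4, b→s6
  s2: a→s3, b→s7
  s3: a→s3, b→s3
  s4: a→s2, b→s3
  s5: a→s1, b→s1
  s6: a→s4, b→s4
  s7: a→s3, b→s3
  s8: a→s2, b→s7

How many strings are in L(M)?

14

The useful subgraph on states {s1, s2, s4, s5, s6, s7} is acyclic, so L(M) is finite; the longest accepting path visits 6 useful states, giving maximum string length 5.
Counting accepting paths from s5 by length: 4 of length 2, 4 of length 3, 2 of length 4, 4 of length 5. Total 14.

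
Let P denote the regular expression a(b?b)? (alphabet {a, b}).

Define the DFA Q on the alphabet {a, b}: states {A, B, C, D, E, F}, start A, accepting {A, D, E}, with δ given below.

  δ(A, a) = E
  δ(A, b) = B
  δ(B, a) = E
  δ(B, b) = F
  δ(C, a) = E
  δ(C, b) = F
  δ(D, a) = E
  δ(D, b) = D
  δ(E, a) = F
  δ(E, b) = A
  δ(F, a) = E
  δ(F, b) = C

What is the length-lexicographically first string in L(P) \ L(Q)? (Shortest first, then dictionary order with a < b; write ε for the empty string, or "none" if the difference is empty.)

The string abb is accepted by P but not by Q.
No shorter string lies in the difference, and abb is the lexicographically first length-3 string in L(P) \ L(Q).

abb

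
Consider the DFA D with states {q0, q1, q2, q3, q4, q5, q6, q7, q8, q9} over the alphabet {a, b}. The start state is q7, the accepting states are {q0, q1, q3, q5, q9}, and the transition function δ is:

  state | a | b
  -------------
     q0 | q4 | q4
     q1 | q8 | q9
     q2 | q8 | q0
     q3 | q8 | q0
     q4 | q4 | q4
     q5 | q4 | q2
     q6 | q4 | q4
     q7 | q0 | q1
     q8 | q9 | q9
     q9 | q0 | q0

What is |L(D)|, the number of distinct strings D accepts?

11

The useful subgraph on states {q0, q1, q7, q8, q9} is acyclic, so L(D) is finite; the longest accepting path visits 5 useful states, giving maximum string length 4.
Counting accepting paths from q7 by length: 2 of length 1, 1 of length 2, 4 of length 3, 4 of length 4. Total 11.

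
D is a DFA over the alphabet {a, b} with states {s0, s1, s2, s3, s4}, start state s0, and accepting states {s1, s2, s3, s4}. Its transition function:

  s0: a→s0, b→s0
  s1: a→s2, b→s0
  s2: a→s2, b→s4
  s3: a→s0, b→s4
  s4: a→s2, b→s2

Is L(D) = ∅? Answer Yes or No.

Yes

The states reachable from the start state are {s0}.
None of the accepting states {s1, s2, s3, s4} is reachable, so no string is accepted and L(D) = ∅.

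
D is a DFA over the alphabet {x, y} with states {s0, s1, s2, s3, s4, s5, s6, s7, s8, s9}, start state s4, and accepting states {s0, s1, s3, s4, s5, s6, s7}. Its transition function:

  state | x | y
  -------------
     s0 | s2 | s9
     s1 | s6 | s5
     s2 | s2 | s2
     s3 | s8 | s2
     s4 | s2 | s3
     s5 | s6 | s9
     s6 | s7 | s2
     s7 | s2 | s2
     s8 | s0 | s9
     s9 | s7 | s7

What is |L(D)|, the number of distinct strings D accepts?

The useful subgraph on states {s0, s3, s4, s7, s8, s9} is acyclic, so L(D) is finite; the longest accepting path visits 6 useful states, giving maximum string length 5.
Counting accepting paths from s4 by length: 1 of length 0, 1 of length 1, 1 of length 3, 2 of length 4, 2 of length 5. Total 7.

7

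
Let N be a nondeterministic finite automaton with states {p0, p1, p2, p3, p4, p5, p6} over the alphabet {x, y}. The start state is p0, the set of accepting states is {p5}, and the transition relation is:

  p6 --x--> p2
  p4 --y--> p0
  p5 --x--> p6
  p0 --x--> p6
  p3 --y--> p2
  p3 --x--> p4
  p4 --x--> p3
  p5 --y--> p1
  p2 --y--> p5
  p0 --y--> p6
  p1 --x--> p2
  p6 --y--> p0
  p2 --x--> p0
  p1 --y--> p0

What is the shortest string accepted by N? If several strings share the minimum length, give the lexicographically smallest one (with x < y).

A breadth-first search from p0 reaches an accepting state first via the path p0 → p6 → p2 → p5 on input xxy.
No string of length < 3 is accepted (BFS exhausts all shorter strings without reaching an accepting state), and xxy is the lexicographically least accepting string of length 3.

xxy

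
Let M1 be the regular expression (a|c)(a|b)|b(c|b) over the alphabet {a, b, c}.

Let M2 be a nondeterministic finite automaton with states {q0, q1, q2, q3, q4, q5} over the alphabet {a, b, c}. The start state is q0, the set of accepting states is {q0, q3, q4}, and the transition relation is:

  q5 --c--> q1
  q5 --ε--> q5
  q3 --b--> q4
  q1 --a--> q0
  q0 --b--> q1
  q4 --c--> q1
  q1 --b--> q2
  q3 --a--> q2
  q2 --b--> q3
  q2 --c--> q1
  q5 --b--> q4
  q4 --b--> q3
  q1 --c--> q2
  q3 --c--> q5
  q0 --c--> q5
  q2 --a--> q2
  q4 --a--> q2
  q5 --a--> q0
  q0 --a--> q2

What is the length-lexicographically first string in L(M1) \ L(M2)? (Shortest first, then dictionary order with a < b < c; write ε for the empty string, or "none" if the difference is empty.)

aa

The string aa is accepted by M1 but not by M2.
No shorter string lies in the difference, and aa is the lexicographically first length-2 string in L(M1) \ L(M2).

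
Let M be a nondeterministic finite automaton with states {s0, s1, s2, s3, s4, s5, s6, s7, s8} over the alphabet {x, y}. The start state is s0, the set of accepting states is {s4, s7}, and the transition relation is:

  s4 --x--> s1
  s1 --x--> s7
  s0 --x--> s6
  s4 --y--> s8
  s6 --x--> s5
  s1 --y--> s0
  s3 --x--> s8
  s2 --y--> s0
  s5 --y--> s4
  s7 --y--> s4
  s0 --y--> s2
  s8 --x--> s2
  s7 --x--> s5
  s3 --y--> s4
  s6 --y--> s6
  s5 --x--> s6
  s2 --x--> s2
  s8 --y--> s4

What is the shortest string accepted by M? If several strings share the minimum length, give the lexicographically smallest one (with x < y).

xxy

A breadth-first search from s0 reaches an accepting state first via the path s0 → s6 → s5 → s4 on input xxy.
No string of length < 3 is accepted (BFS exhausts all shorter strings without reaching an accepting state), and xxy is the lexicographically least accepting string of length 3.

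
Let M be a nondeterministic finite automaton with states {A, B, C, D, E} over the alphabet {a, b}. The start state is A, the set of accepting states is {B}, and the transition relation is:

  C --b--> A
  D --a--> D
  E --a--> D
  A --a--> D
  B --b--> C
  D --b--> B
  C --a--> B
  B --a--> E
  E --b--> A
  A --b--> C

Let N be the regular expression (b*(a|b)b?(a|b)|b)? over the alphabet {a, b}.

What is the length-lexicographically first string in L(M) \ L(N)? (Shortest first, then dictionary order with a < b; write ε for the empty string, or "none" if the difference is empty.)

aab

The string aab is accepted by M but not by N.
No shorter string lies in the difference, and aab is the lexicographically first length-3 string in L(M) \ L(N).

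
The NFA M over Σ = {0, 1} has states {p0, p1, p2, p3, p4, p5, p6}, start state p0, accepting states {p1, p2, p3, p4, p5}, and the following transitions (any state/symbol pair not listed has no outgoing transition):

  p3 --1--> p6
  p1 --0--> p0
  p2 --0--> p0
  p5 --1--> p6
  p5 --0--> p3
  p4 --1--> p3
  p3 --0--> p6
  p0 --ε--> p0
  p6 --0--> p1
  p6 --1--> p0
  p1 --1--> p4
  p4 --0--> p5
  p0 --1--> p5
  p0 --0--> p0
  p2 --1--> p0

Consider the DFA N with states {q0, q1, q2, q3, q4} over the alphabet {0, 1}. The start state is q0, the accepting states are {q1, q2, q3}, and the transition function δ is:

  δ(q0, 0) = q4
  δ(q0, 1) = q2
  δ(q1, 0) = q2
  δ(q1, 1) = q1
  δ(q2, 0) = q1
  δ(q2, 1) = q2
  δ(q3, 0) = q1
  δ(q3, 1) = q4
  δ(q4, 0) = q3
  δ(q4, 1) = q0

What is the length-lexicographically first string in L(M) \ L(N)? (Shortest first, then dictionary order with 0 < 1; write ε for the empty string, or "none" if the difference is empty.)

01

The string 01 is accepted by M but not by N.
No shorter string lies in the difference, and 01 is the lexicographically first length-2 string in L(M) \ L(N).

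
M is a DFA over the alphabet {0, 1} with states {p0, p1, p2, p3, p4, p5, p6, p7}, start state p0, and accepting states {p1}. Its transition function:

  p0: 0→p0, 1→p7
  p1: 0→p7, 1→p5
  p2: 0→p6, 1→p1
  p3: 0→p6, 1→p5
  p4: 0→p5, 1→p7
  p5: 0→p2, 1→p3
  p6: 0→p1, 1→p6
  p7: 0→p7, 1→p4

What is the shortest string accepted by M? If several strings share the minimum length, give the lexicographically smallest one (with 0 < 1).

11001

A breadth-first search from p0 reaches an accepting state first via the path p0 → p7 → p4 → p5 → p2 → p1 on input 11001.
No string of length < 5 is accepted (BFS exhausts all shorter strings without reaching an accepting state), and 11001 is the lexicographically least accepting string of length 5.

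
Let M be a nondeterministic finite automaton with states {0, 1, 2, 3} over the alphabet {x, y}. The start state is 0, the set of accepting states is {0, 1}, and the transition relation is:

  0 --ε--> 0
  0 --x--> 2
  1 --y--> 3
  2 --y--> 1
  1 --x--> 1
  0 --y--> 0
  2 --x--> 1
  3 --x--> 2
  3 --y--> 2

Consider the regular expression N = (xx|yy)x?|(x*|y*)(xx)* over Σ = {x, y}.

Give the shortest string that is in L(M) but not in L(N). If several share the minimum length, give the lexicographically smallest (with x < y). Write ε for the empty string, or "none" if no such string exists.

The string xy is accepted by M but not by N.
No shorter string lies in the difference, and xy is the lexicographically first length-2 string in L(M) \ L(N).

xy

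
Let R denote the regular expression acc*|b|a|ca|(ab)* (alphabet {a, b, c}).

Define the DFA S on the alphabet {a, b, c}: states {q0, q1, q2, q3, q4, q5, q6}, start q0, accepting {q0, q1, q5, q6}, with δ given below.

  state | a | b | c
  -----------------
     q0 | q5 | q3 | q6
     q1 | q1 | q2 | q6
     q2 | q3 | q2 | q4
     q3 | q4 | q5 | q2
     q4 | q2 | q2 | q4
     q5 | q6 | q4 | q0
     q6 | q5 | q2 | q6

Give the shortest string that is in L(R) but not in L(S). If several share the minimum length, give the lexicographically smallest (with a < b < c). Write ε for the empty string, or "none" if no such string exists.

The string b is accepted by R but not by S.
No shorter string lies in the difference, and b is the lexicographically first length-1 string in L(R) \ L(S).

b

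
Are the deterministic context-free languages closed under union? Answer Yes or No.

{aⁿbⁿ : n≥0} and {aⁿb²ⁿ : n≥0} are each accepted by a deterministic PDA (push the a's; pop one per b, respectively one per two b's), but their union U is not. Suppose a DPDA M accepted U. Being deterministic, M has a single run on aⁿb²ⁿ, and since aⁿbⁿ ∈ U that run passes through an accepting configuration right after consuming the prefix aⁿbⁿ and then goes on to accept again after n more b's. Build an ordinary (nondeterministic) PDA M′ that simulates M on a's and b's and, at any moment when M is in an accepting state, may switch to a second mode in which it reads only c's, feeding each c to M as a b; M′ accepts when M does. Then M′ accepts aⁱbʲcᵏ (k≥1) exactly when both aⁱbʲ ∈ U and aⁱbʲ⁺ᵏ ∈ U, and checking the four cases (i=j or j=2i, combined with j+k=i or j+k=2i) leaves only i=j=k: so L(M′) ∩ a*b*c⁺ = {aⁿbⁿcⁿ : n≥1} would be context-free, which it is not (pumping lemma) — contradiction. (The union is an unambiguous CFL; it is determinism, not unambiguity, that fails.)

No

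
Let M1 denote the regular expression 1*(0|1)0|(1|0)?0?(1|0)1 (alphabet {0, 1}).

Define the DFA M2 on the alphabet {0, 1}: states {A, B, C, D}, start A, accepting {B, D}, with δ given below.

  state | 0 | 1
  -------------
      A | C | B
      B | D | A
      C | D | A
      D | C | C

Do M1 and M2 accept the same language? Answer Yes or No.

The string 01 is accepted by M1 but rejected by M2.
So L(M1) ≠ L(M2).

No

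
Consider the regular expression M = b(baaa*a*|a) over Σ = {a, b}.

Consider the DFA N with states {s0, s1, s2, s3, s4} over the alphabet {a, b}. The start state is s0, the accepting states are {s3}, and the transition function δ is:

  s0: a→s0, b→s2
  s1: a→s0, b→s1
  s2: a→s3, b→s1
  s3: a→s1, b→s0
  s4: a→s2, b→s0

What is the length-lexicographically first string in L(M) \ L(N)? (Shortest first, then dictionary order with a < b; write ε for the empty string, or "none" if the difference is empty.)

The string bbaa is accepted by M but not by N.
No shorter string lies in the difference, and bbaa is the lexicographically first length-4 string in L(M) \ L(N).

bbaa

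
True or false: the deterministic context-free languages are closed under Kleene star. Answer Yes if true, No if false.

L = {c aⁿbⁿ : n≥0} ∪ {cc aⁿb²ⁿ : n≥0} is a DCFL (the number of leading c's fixes which ratio the DPDA checks), but L* is not. Every word of L starts with c, so in a factorisation of the string cc aⁱbʲ (i≥1) into words of L each factor begins at one of the two c's: either the whole string is a single word of L (forcing j = 2i), or it splits as c · (c aⁱbʲ) with c ∈ L (take n = 0) and c aⁱbʲ ∈ L (forcing j = i). Thus L* ∩ cca⁺b* = {cc aⁿbⁿ : n≥1} ∪ {cc aⁿb²ⁿ : n≥1}. A DPDA for L* would give one for this intersection with a regular set, and, started from its configuration after reading cc, one for {aⁿbⁿ : n≥1} ∪ {aⁿb²ⁿ : n≥1}, which no deterministic PDA accepts (a DPDA for it would have a single run on aⁿb²ⁿ, accepting after the prefix aⁿbⁿ and accepting again after n more b's; an ordinary PDA that simulates it on a's and b's and, at any moment when it is accepting, may switch to reading only a fresh letter d while feeding each d to the simulation as a b, would accept aⁱbʲdᵏ (k≥1) exactly when both aⁱbʲ and aⁱbʲ⁺ᵏ are in the language, i.e. its language intersected with the regular set a*b*d⁺ would be exactly {aⁿbⁿdⁿ : n≥1} — impossible, since context-free languages are closed under intersection with regular sets and {aⁿbⁿdⁿ} is not context-free). So L* is not a DCFL.

No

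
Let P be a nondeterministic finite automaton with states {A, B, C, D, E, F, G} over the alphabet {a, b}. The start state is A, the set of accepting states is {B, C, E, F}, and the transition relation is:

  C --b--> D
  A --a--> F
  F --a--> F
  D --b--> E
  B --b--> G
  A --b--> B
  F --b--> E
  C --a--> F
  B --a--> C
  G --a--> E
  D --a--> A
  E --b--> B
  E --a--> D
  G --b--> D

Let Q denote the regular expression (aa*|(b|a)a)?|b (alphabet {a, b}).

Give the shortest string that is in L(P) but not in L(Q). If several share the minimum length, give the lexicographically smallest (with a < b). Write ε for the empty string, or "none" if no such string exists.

ab

The string ab is accepted by P but not by Q.
No shorter string lies in the difference, and ab is the lexicographically first length-2 string in L(P) \ L(Q).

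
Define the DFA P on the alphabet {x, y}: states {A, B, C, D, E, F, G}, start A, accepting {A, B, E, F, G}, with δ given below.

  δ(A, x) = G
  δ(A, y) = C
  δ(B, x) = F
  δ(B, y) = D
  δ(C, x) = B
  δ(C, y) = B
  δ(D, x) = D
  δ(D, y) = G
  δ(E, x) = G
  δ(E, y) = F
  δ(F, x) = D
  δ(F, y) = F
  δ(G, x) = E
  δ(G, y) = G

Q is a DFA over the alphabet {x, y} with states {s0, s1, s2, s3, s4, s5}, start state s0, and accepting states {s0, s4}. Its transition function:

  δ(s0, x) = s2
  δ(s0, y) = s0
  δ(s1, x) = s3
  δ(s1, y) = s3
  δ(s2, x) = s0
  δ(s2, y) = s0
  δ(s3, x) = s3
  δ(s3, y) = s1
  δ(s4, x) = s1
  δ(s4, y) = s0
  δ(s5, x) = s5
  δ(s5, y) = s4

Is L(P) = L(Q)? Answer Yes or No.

The string x is accepted by P but rejected by Q.
So L(P) ≠ L(Q).

No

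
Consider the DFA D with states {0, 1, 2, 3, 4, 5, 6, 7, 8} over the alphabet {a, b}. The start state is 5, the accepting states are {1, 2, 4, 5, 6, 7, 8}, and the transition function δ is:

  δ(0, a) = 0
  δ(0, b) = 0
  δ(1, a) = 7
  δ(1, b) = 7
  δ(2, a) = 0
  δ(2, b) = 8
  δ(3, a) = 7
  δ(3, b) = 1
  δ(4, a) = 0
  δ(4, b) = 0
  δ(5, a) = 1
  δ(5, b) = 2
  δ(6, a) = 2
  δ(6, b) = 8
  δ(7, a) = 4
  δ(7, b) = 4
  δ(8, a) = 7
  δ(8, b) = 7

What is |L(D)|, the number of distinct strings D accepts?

16

The useful subgraph on states {1, 2, 4, 5, 7, 8} is acyclic, so L(D) is finite; the longest accepting path visits 5 useful states, giving maximum string length 4.
Counting accepting paths from 5 by length: 1 of length 0, 2 of length 1, 3 of length 2, 6 of length 3, 4 of length 4. Total 16.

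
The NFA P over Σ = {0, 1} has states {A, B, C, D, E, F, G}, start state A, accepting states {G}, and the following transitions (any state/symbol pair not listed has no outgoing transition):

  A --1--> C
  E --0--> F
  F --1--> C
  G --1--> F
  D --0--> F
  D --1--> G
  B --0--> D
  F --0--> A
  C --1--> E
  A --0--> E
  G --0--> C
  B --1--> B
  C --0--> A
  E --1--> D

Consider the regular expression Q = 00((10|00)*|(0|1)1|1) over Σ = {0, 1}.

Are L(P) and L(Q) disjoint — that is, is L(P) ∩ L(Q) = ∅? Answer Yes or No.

Converting the expression Q to a DFA (subset construction, then merging equivalent states) gives the minimal DFA with states {q0, q1, q2, q3, q4, q5, q6, q7, q8}, start state q0, accepting states {q3, q5, q6, q7} and transitions q0: 0→q1, 1→q2; q1: 0→q3, 1→q2; q2: 0→q2, 1→q2; q3: 0→q4, 1→q5; q4: 0→q6, 1→q7; q5: 0→q6, 1→q7; q6: 0→q8, 1→q8; q7: 0→q2, 1→q2; q8: 0→q6, 1→q2.
Exploring the product automaton P × Q from the start pair (A, q0), following both machines on each input symbol, reaches 21 state pairs: (A, q0), (E, q1), (C, q2), (F, q3), (D, q2), (A, q2), (E, q2), (A, q4), (C, q5), (F, q2), (G, q2), (E, q6), (C, q7), (A, q6), (E, q7), (F, q8), (D, q8), (E, q8), (C, q8), (F, q6), (A, q8).
P accepts in {G} and Q accepts in {q3, q5, q6, q7}; no reachable pair has both components accepting, so no string drives both machines to acceptance simultaneously and L(P) ∩ L(Q) = ∅.
So no string is accepted by both, and the intersection is empty.

Yes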